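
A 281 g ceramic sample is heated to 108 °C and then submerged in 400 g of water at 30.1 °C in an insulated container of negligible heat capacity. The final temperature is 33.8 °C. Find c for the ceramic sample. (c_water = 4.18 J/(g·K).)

c ≈ 0.297 J/(g·K)

Heat gained plus heat lost sum to zero:
281·c·(33.8 − 108) + 400·4.18·(33.8 − 30.1) = 0
-20850 c = -6186.4
c = -6186.4/-20850 ≈ 0.2967 J/(g·K)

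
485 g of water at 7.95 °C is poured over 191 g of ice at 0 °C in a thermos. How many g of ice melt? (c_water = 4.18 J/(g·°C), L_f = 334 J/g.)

m_melted ≈ 48.3 g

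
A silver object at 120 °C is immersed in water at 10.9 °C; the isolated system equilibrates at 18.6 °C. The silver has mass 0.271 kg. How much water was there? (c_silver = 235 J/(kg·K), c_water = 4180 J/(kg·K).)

m ≈ 0.201 kg

Conservation of energy gives ΣQ = 0:
0.271·235·(18.6 − 120) + m·4180·(18.6 − 10.9) = 0
32186 m = 6457.7
m = 6457.7/32186 ≈ 0.2006 kg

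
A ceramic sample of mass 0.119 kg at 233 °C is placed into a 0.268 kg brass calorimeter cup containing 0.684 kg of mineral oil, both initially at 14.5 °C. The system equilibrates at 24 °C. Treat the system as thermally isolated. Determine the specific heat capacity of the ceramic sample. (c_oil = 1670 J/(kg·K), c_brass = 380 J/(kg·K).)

c ≈ 475 J/(kg·K)

Let T be the final temperature. ΣQ_i = 0:
0.119×c×(24 − 233) + 0.684×1670×(24 − 14.5) + 0.268×380×(24 − 14.5) = 0
-24.87 c = -11819
c = -11819/-24.87 ≈ 475.2 J/(kg·K)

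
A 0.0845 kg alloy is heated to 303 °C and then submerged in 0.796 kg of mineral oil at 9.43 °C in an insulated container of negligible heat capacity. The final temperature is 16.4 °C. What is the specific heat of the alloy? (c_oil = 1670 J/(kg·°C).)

c ≈ 383 J/(kg·°C)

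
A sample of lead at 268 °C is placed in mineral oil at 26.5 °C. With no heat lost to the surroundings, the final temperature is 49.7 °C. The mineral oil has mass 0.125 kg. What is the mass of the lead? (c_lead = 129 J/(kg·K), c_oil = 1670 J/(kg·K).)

m ≈ 0.172 kg

Energy conservation, ΣQ = 0:
m×129×(49.7 − 268) + 0.125×1670×(49.7 − 26.5) = 0
-28161 m = -4843
m = -4843/-28161 ≈ 0.172 kg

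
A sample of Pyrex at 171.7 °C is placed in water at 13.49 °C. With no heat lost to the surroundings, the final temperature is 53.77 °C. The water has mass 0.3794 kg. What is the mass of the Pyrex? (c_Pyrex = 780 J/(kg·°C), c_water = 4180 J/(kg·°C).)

m ≈ 0.694 kg

Setting the total heat transfer to zero:
m×780×(53.77 − 171.7) + 0.3794×4180×(53.77 − 13.49) = 0
-91985 m = -63880
m = -63880/-91985 ≈ 0.6945 kg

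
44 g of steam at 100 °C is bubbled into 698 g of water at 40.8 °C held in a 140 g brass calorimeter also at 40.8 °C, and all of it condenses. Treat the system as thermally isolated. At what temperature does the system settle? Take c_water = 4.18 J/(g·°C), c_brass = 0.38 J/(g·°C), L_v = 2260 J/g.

Conservation of energy gives ΣQ = 0:
steam→water at 100 °C releases m L_v = 44×2260 = 99440
  condensed water 100 °C→T: 183.92(T − 100)
  water warms: 698×4.18×(T − 40.8) = 2917.6(T − 40.8)
  brass cup: 140×0.38×(T − 40.8) = 53.2(T − 40.8)
3154.8 T = 99440 + 18392 + 121210 = 239042
T ≈ 75.77 °C — below 100 °C, confirming all the steam condensed.

T_f ≈ 75.8 °C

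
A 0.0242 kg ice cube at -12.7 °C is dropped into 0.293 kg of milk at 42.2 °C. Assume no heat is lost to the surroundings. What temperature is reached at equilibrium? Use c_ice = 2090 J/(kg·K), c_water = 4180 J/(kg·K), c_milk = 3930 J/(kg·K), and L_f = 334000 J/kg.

Net heat exchanged in the isolated system is zero:
ice -12.7→0 °C: 0.0242×2090×12.7 = 642.34; melt ice: 0.0242×334000 = 8082.8; meltwater 0→T: 0.0242×4180×T = 101.16 T; milk cools: 0.293×3930×(T − 42.2) = 1151.5(T − 42.2)
1252.6 T = 48593 − 8725.1 = 39868
T ≈ 31.83 °C. Since T > 0 °C, the all-ice-melts assumption holds.

T_f ≈ 31.8 °C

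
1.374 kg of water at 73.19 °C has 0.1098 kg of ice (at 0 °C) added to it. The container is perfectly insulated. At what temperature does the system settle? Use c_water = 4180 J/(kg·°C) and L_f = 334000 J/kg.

Heat gained plus heat lost sum to zero:
fusion: m_ice L_f = 0.1098·334000 = 36673
  warm the meltwater: 458.96 T
  water: 5743.3(T − 73.19)
6202.3 T = 420354 − 36673 = 383680
T ≈ 61.86 °C — above 0 °C, consistent with complete melting.

T_f ≈ 61.9 °C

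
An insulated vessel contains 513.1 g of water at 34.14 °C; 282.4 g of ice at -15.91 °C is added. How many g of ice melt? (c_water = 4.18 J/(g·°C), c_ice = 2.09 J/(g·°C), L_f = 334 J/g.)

m_melted ≈ 191 g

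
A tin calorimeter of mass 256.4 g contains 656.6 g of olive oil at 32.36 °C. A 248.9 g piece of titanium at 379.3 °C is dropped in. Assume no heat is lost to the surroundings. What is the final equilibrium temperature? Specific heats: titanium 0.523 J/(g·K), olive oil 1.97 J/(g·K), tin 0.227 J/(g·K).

T_f ≈ 62.8 °C

Heat gained plus heat lost sum to zero:
248.9·0.523·(T − 379.3) + 656.6·1.97·(T − 32.36) + 256.4·0.227·(T − 32.36) = 0
(130.17 + 1293.5 + 58.2) T = 130.17·379.3 + 1293.5·32.36 + 58.2·32.36
T = 93116 / 1481.9 = 62.8 °C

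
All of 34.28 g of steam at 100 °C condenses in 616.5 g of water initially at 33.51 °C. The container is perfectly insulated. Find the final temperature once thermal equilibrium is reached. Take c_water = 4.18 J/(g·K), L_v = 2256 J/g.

Setting the total heat transfer to zero:
condense steam: −34.28×2256 = −77336
  condensed water 100 °C→T: 143.29(T − 100)
  water warms: 616.5×4.18×(T − 33.51) = 2577(T − 33.51)
2720.3 T = 77336 + 14329 + 86354 = 178019
T ≈ 65.44 °C — below 100 °C, confirming all the steam condensed.

T_f ≈ 65.4 °C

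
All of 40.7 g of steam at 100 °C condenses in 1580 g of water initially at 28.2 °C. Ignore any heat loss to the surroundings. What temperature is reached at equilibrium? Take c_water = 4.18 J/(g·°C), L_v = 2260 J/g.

T_f ≈ 43.6 °C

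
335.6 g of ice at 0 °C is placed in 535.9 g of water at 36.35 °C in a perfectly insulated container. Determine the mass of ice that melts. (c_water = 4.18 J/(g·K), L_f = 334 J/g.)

Cooling the water to 0 °C releases 535.9×4.18×36.35 = 81426 J.
Fully melting the ice requires m_ice L_f = 335.6×334 = 112090 J.
That's not enough to melt it all — equilibrium is at 0 °C with ice remaining.
Mass melted = 81426/334 ≈ 243.8 g.

m_melted ≈ 244 g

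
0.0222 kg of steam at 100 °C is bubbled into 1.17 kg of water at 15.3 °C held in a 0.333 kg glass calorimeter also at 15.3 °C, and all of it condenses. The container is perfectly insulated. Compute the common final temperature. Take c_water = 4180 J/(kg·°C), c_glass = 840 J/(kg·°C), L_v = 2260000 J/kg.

T_f ≈ 26.3 °C

Taking heat into each body as positive, Σ m c ΔT = 0:
condense steam: −0.0222×2260000 = −50172; condensate cools 100→T: 0.0222×4180×(T − 100) = 92.8(T − 100); original water: 4890.6(T − 15.3); glass cup: 0.333×840×(T − 15.3) = 279.72(T − 15.3)
5263.1 T = 50172 + 9279.6 + 79106 = 138557
T ≈ 26.33 °C (< 100 °C, so full condensation is consistent).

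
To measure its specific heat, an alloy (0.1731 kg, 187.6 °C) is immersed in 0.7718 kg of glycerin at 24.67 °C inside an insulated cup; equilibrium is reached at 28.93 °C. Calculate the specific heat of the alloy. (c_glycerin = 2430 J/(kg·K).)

c ≈ 291 J/(kg·K)

Heat lost by the alloy = heat gained by the glycerin:
0.1731·c·(187.6 − 28.93) = 0.7718·2430·(28.93 − 24.67)
27.47 c = 7989.5  ⇒  c ≈ 290.9 J/(kg·K)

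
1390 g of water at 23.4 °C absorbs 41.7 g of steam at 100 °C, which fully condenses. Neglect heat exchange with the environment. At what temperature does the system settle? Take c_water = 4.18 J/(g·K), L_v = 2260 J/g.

T_f ≈ 41.4 °C

Setting the total heat transfer to zero:
condense steam: −41.7×2260 = −94242
  condensate cools 100→T: 41.7×4.18×(T − 100) = 174.31(T − 100)
  water warms: 1390×4.18×(T − 23.4) = 5810.2(T − 23.4)
5984.5 T = 94242 + 17431 + 135959 = 247631
T ≈ 41.38 °C — below 100 °C, confirming all the steam condensed.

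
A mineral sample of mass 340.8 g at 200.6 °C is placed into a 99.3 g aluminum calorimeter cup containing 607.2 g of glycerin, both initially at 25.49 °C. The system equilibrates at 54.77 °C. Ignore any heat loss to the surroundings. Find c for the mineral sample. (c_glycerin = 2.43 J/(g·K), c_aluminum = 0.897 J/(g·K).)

c ≈ 0.922 J/(g·K)

Taking heat into each body as positive, Σ m c ΔT = 0:
340.8×c×(54.77 − 200.6) + 607.2×2.43×(54.77 − 25.49) + 99.3×0.897×(54.77 − 25.49) = 0
-49699 c = -45811
c = -45811/-49699 ≈ 0.9218 J/(g·K)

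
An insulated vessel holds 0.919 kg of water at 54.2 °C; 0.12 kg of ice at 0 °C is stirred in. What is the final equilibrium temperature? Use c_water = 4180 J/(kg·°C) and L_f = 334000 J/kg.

T_f ≈ 38.7 °C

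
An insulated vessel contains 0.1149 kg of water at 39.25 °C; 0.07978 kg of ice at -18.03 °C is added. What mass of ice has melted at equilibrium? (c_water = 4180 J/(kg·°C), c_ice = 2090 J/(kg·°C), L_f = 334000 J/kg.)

m_melted ≈ 0.0474 kg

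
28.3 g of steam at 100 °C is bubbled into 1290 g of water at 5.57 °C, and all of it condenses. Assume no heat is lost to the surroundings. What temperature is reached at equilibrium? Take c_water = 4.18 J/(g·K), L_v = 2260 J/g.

T_f ≈ 19.2 °C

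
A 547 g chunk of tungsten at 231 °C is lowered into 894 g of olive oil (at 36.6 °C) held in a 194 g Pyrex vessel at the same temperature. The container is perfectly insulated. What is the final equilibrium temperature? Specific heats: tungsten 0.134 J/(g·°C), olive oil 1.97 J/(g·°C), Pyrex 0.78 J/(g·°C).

T_f ≈ 43.8 °C

Conservation of energy gives ΣQ = 0:
547×0.134×(T − 231) + 894×1.97×(T − 36.6) + 194×0.78×(T − 36.6) = 0
73.3(T − 231) + 1761.2(T − 36.6) + 151.32(T − 36.6) = 0
1985.8 T = 86929
T ≈ 43.78 °C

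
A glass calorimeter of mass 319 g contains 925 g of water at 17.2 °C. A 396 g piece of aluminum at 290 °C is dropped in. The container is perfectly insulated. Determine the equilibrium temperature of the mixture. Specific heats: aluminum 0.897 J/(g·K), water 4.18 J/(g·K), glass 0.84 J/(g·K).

T_f ≈ 38.8 °C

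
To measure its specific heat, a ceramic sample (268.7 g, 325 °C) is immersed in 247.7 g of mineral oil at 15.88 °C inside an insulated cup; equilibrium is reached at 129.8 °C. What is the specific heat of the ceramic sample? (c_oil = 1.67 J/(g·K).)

c ≈ 0.898 J/(g·K)

Heat lost by the ceramic sample = heat gained by the oil:
268.7·c·(325 − 129.8) = 247.7·1.67·(129.8 − 15.88)
52450 c = 47124  ⇒  c ≈ 0.8985 J/(g·K)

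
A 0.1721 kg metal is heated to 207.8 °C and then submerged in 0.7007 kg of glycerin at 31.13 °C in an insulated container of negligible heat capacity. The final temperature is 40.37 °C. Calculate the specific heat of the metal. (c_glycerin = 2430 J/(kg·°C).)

Conservation of energy gives ΣQ = 0:
0.1721·c·(40.37 − 207.8) + 0.7007·2430·(40.37 − 31.13) = 0
-28.81 c = -15733
c = -15733/-28.81 ≈ 546 J/(kg·°C)

c ≈ 546 J/(kg·°C)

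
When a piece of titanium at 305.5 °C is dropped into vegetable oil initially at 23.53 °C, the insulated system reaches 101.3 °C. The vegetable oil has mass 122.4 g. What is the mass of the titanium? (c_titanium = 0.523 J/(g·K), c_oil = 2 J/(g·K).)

Taking heat into each body as positive, Σ m c ΔT = 0:
m×0.523×(101.3 − 305.5) + 122.4×2×(101.3 − 23.53) = 0
-106.8 m = -19038
m = -19038/-106.8 ≈ 178.3 g

m ≈ 178 g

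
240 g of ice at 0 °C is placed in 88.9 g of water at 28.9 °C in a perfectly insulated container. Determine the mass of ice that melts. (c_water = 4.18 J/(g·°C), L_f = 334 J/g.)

m_melted ≈ 32.2 g

Water can give up m c ΔT = 88.9×4.18×28.9 = 10739 J before reaching 0 °C.
To melt every bit of ice: 240×334 = 80160 J.
That's not enough to melt it all — equilibrium is at 0 °C with ice remaining.
m_melted×334 = 10739  ⇒  m_melted ≈ 32.15 g.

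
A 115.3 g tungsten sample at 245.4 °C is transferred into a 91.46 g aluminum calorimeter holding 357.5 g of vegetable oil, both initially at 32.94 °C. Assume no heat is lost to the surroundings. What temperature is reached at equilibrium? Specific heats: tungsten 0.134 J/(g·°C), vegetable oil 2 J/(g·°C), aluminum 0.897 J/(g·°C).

T_f ≈ 37.0 °C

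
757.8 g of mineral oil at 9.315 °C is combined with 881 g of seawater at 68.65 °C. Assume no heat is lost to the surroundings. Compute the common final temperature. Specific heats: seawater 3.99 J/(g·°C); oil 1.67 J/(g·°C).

Heat gained plus heat lost sum to zero:
881·3.99·(T − 68.65) + 757.8·1.67·(T − 9.315) = 0
3515.2(T − 68.65) + 1265.5(T − 9.315) = 0
(3515.2 + 1265.5) T = 3515.2·68.65 + 1265.5·9.315
T ≈ 52.94 °C

T_f ≈ 52.9 °C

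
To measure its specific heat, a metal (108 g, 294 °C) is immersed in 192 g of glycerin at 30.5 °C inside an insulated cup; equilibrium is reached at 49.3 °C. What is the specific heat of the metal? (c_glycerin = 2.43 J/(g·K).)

c ≈ 0.332 J/(g·K)

Taking heat into each body as positive, Σ m c ΔT = 0:
108×c×(49.3 − 294) + 192×2.43×(49.3 − 30.5) = 0
-26428 c = -8771.3
c = -8771.3/-26428 ≈ 0.3319 J/(g·K)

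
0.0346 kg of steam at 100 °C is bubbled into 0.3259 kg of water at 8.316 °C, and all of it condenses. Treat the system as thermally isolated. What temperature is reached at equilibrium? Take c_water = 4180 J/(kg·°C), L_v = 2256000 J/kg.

T_f ≈ 68.9 °C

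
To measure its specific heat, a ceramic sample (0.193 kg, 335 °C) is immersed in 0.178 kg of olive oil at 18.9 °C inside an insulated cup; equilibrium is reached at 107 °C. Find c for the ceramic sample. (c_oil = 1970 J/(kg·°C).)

Net heat exchanged in the isolated system is zero:
0.193·c·(107 − 335) + 0.178·1970·(107 − 18.9) = 0
-44 c = -30893
c = -30893/-44 ≈ 702.1 J/(kg·°C)

c ≈ 702 J/(kg·°C)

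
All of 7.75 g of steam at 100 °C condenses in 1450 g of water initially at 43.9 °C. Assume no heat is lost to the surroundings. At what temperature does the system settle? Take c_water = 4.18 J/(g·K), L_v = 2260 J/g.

Energy conservation, ΣQ = 0:
condense steam: −7.75×2260 = −17515; condensed water 100 °C→T: 32.39(T − 100); original water: 6061(T − 43.9)
6093.4 T = 17515 + 3239.5 + 266078 = 286832
T ≈ 47.07 °C (< 100 °C, so full condensation is consistent).

T_f ≈ 47.1 °C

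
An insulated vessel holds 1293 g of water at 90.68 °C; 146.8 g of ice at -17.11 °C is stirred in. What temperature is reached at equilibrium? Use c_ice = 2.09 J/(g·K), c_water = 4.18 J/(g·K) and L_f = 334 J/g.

Sum of m c ΔT and latent-heat terms is zero:
warm ice to 0 °C: 146.8×2.09×(0 − (-17.11)) = 5249.6; latent heat to melt: 146.8×334 = 49031; meltwater 0→T: 146.8×4.18×T = 613.62 T; water cools: 1293×4.18×(T − 90.68) = 5404.7(T − 90.68)
6018.4 T = 490102 − 54281 = 435821
T ≈ 72.42 °C — above 0 °C, consistent with complete melting.

T_f ≈ 72.4 °C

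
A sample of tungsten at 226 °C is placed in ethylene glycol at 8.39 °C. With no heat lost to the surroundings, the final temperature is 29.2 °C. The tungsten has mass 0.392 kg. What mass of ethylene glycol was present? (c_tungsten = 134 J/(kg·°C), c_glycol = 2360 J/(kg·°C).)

Conservation of energy gives ΣQ = 0:
0.392×134×(29.2 − 226) + m×2360×(29.2 − 8.39) = 0
49112 m = 10338
m = 10338/49112 ≈ 0.2105 kg

m ≈ 0.21 kg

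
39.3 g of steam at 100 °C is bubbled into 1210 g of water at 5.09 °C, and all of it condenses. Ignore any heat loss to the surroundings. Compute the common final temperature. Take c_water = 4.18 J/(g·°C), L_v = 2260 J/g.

T_f ≈ 25.1 °C

Conservation of energy gives ΣQ = 0:
condense steam: −39.3×2260 = −88818
  condensate cools 100→T: 39.3×4.18×(T − 100) = 164.27(T − 100)
  original water: 5057.8(T − 5.09)
5222.1 T = 88818 + 16427 + 25744 = 130990
T ≈ 25.08 °C — below 100 °C, confirming all the steam condensed.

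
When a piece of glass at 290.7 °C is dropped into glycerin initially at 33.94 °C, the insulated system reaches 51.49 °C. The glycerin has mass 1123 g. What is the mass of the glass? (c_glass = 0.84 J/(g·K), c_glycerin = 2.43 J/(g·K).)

Setting the total heat transfer to zero:
m·0.84·(51.49 − 290.7) + 1123·2.43·(51.49 − 33.94) = 0
-200.94 m = -47892
m = -47892/-200.94 ≈ 238.3 g

m ≈ 238 g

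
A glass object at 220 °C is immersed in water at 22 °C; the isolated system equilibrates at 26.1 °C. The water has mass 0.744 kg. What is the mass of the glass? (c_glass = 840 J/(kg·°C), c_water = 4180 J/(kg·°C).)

m ≈ 0.0783 kg

Heat gained plus heat lost sum to zero:
m·840·(26.1 − 220) + 0.744·4180·(26.1 − 22) = 0
-162876 m = -12751
m = -12751/-162876 ≈ 0.07828 kg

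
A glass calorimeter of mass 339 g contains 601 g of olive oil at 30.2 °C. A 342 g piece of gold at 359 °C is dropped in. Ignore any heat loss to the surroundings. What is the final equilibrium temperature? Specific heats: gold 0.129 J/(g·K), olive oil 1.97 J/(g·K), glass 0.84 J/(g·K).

T_f ≈ 39.8 °C

Let T be the final temperature. ΣQ_i = 0:
342·0.129·(T − 359) + 601·1.97·(T − 30.2) + 339·0.84·(T − 30.2) = 0
44.12(T − 359) + 1184(T − 30.2) + 284.76(T − 30.2) = 0
1512.8 T = 60194
T = 60194/1512.8 ≈ 39.79 °C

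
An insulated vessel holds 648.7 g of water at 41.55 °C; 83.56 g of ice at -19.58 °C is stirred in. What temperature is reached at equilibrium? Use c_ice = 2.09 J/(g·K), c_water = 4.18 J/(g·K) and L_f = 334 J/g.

T_f ≈ 26.6 °C

Taking heat into each body as positive, Σ m c ΔT = 0:
ice -19.58→0 °C: 83.56×2.09×19.58 = 3419.5; fusion: m_ice L_f = 83.56×334 = 27909; warm the meltwater: 349.28 T; water: 2711.6(T − 41.55)
3060.8 T = 112666 − 31328 = 81337
T ≈ 26.57 °C — above 0 °C, consistent with complete melting.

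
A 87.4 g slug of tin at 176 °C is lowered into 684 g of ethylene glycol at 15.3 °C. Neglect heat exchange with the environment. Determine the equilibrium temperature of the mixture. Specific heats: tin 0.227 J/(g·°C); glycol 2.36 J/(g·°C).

Energy conservation, ΣQ = 0:
87.4·0.227·(T − 176) + 684·2.36·(T − 15.3) = 0
1634.1 T = 28190
T = 28190 / 1634.1 = 17.3 °C

T_f ≈ 17.3 °C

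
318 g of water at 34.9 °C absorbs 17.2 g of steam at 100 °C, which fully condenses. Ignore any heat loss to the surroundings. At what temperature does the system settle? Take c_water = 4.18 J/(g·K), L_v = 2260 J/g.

T_f ≈ 66.0 °C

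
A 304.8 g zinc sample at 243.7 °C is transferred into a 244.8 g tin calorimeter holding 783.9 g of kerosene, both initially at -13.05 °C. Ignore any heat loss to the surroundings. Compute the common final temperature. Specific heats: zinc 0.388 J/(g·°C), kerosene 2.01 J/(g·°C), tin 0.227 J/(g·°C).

T_f ≈ 4.3 °C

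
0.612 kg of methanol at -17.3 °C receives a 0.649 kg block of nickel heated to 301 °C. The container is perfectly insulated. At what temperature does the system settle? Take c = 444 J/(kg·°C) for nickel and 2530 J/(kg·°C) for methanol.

T_f ≈ 32.6 °C

Heat gained plus heat lost sum to zero:
0.649·444·(T − 301) + 0.612·2530·(T − (-17.3)) = 0
288.16(T − 301) + 1548.4(T − (-17.3)) = 0
1836.5 T = 59948
T ≈ 32.64 °C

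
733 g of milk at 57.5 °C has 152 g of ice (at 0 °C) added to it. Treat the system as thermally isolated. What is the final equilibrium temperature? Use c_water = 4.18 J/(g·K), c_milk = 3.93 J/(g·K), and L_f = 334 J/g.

Sum of m c ΔT and latent-heat terms is zero:
fusion: m_ice L_f = 152·334 = 50768; warm the meltwater: 635.36 T; milk: 2880.7(T − 57.5)
3516.1 T = 165640 − 50768 = 114872
T ≈ 32.67 °C — above 0 °C, consistent with complete melting.

T_f ≈ 32.7 °C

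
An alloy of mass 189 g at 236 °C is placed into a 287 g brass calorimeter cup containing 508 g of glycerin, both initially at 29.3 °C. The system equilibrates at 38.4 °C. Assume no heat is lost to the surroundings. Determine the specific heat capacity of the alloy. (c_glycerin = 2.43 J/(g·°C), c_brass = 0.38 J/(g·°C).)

c ≈ 0.327 J/(g·°C)

Net heat exchanged in the isolated system is zero:
189·c·(38.4 − 236) + 508·2.43·(38.4 − 29.3) + 287·0.38·(38.4 − 29.3) = 0
-37346 c = -12226
c = -12226/-37346 ≈ 0.3274 J/(g·°C)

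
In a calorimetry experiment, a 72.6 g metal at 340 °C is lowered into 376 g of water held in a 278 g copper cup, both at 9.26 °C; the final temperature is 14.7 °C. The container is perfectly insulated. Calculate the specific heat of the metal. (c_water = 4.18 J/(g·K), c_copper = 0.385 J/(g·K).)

Setting the total heat transfer to zero:
72.6×c×(14.7 − 340) + 376×4.18×(14.7 − 9.26) + 278×0.385×(14.7 − 9.26) = 0
-23617 c = -9132.2
c = -9132.2/-23617 ≈ 0.3867 J/(g·K)

c ≈ 0.387 J/(g·K)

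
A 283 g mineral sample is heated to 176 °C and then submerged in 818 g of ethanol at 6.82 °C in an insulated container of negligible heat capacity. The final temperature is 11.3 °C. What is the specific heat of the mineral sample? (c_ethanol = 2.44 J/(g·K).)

c ≈ 0.192 J/(g·K)

Conservation of energy gives ΣQ = 0:
283×c×(11.3 − 176) + 818×2.44×(11.3 − 6.82) = 0
-46610 c = -8941.7
c = -8941.7/-46610 ≈ 0.1918 J/(g·K)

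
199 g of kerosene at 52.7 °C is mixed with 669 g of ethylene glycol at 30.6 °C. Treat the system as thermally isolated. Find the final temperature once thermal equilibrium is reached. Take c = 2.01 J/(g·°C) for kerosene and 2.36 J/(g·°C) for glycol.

|Q_kerosene| = |Q_glycol|:
199*2.01*(52.7 − T) = 669*2.36*(T − 30.6)
399.99(52.7 − T) = 1578.8(T − 30.6)
1978.8 T = 69392  ⇒  T ≈ 35.07 °C

T_f ≈ 35.1 °C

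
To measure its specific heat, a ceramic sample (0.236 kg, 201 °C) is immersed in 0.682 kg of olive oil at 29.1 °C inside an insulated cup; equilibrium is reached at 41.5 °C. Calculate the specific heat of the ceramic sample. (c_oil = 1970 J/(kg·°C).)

c ≈ 443 J/(kg·°C)

m_s c (T_s − T_f) = m_oil c_oil (T_f − T_0):
0.236×c×(201 − 41.5) = 0.682×1970×(41.5 − 29.1)
37.64 c = 16660  ⇒  c ≈ 442.6 J/(kg·°C)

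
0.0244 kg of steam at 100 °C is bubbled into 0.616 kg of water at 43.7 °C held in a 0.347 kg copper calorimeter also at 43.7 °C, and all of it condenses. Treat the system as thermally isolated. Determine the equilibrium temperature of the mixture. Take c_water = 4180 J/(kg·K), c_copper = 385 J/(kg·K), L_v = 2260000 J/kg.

T_f ≈ 65.4 °C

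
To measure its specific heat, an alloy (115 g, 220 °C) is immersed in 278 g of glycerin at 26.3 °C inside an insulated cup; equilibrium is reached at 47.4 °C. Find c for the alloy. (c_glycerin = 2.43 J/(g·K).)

Heat gained plus heat lost sum to zero:
115×c×(47.4 − 220) + 278×2.43×(47.4 − 26.3) = 0
-19849 c = -14254
c = -14254/-19849 ≈ 0.7181 J/(g·K)

c ≈ 0.718 J/(g·K)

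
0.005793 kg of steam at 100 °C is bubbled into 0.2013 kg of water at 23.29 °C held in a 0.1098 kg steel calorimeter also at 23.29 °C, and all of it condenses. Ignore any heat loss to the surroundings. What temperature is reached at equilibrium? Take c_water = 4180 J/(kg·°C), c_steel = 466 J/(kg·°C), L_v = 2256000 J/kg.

Energy balance with sensible and latent terms:
condense steam: −0.005793×2256000 = −13069; condensed water 100 °C→T: 24.21(T − 100); original water: 841.43(T − 23.29); steel cup: 0.1098×466×(T − 23.29) = 51.17(T − 23.29)
916.82 T = 13069 + 2421.5 + 20789 = 36279
T ≈ 39.57 °C, under the boiling point, so the assumption holds.

T_f ≈ 39.6 °C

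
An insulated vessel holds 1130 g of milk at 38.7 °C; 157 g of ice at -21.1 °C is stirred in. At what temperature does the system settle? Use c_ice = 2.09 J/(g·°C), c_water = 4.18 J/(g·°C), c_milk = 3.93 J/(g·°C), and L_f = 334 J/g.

T_f ≈ 22.1 °C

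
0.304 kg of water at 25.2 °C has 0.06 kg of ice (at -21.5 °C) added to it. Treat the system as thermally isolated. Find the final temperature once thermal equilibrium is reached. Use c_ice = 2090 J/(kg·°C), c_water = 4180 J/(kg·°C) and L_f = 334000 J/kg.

Energy conservation, ΣQ = 0:
ice -21.5→0 °C: 0.06·2090·21.5 = 2696.1; melt ice: 0.06·334000 = 20040; meltwater 0→T: 0.06·4180·T = 250.8 T; water: 1270.7(T − 25.2)
1521.5 T = 32022 − 22736 = 9286
T ≈ 6.10 °C — above 0 °C, consistent with complete melting.

T_f ≈ 6.1 °C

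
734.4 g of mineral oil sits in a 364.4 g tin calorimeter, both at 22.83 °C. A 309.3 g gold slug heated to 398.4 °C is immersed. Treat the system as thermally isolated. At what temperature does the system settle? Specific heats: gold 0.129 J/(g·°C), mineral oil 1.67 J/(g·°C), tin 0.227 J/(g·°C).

With ΣQ=0 the equilibrium temperature is the m·c-weighted mean:
T_f = (39.9×398.4 + 1226.4×22.83 + 82.72×22.83) / (39.9 + 1226.4 + 82.72)
    = 45784 / 1349.1 ≈ 33.94 °C

T_f ≈ 33.9 °C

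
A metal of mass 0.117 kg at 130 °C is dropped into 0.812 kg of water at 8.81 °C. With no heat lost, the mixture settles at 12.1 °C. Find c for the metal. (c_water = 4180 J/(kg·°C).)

Conservation of energy gives ΣQ = 0:
0.117×c×(12.1 − 130) + 0.812×4180×(12.1 − 8.81) = 0
-13.79 c = -11167
c = -11167/-13.79 ≈ 809.5 J/(kg·°C)

c ≈ 810 J/(kg·°C)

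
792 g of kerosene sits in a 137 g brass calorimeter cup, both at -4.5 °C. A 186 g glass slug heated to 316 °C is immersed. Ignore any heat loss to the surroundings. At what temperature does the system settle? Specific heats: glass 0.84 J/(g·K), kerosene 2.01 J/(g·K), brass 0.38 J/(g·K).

T_f ≈ 23.3 °C

Setting the total heat transfer to zero:
186*0.84*(T − 316) + 792*2.01*(T − (-4.5)) + 137*0.38*(T − (-4.5)) = 0
1800.2 T = 41974
T = 41974/1800.2 ≈ 23.32 °C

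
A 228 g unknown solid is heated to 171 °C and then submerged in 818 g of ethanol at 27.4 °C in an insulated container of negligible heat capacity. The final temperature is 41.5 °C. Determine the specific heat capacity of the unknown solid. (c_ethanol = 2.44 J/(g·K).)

c ≈ 0.953 J/(g·K)

m_s c (T_s − T_f) = m_ethanol c_ethanol (T_f − T_0):
228·c·(171 − 41.5) = 818·2.44·(41.5 − 27.4)
29526 c = 28142  ⇒  c ≈ 0.9531 J/(g·K)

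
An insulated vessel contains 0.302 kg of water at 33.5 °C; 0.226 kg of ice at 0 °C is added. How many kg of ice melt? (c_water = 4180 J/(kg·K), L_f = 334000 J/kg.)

Cooling the water to 0 °C releases 0.302·4180·33.5 = 42289 J.
Melting all 0.226 kg of ice would need 0.226·334000 = 75484 J.
42289 J < 75484 J, so only part of the ice melts and the system sits at 0 °C.
m_melted·334000 = 42289  ⇒  m_melted ≈ 0.1266 kg.

m_melted ≈ 0.127 kg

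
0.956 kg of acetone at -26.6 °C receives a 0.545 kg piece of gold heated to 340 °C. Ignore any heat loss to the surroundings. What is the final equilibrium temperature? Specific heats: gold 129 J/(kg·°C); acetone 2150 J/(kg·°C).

Set heat shed by the hot body equal to heat absorbed by the cold body:
0.545·129·(340 − T) = 0.956·2150·(T − (-26.6))
70.31(340 − T) = 2055.4(T − (-26.6))
2125.7 T = -30770  ⇒  T ≈ -14.48 °C

T_f ≈ -14.5 °C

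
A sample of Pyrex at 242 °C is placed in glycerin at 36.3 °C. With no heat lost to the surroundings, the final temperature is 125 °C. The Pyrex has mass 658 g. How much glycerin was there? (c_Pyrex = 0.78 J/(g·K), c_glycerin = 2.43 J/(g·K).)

Heat gained plus heat lost sum to zero:
658×0.78×(125 − 242) + m×2.43×(125 − 36.3) = 0
215.54 m = 60049
m = 60049/215.54 ≈ 278.6 g

m ≈ 279 g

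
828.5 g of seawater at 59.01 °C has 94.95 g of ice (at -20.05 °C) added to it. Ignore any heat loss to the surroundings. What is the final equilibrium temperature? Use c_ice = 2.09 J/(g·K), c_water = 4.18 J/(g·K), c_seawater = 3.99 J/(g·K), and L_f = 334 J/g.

T_f ≈ 43.0 °C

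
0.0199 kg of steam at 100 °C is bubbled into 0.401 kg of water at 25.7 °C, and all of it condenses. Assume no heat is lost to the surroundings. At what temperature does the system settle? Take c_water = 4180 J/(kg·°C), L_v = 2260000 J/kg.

Energy balance with sensible and latent terms:
latent heat released on condensation: 0.0199×2260000 = 44974; condensate cools 100→T: 0.0199×4180×(T − 100) = 83.18(T − 100); water warms: 0.401×4180×(T − 25.7) = 1676.2(T − 25.7)
1759.4 T = 44974 + 8318.2 + 43078 = 96370
T ≈ 54.78 °C, under the boiling point, so the assumption holds.

T_f ≈ 54.8 °C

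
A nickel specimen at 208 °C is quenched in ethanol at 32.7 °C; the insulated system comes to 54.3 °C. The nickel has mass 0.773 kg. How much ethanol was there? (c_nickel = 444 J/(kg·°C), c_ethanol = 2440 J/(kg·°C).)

m ≈ 1 kg

Setting the total heat transfer to zero:
0.773×444×(54.3 − 208) + m×2440×(54.3 − 32.7) = 0
52704 m = 52752
m = 52752/52704 ≈ 1.001 kg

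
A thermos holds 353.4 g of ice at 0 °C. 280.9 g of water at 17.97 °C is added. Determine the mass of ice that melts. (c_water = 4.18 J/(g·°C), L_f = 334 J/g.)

m_melted ≈ 63.2 g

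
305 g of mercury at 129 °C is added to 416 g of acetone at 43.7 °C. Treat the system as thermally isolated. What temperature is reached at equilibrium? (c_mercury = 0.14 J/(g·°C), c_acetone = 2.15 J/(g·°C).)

|Q_mercury| = |Q_acetone|:
305·0.14·(129 − T) = 416·2.15·(T − 43.7)
42.7(129 − T) = 894.4(T − 43.7)
937.1 T = 44594  ⇒  T ≈ 47.59 °C

T_f ≈ 47.6 °C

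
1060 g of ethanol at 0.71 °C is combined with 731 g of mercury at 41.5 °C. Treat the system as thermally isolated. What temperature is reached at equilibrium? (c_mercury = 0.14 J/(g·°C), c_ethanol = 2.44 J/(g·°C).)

T_f ≈ 2.3 °C

Setting the total heat transfer to zero:
731×0.14×(T − 41.5) + 1060×2.44×(T − 0.71) = 0
(102.34 + 2586.4) T = 102.34×41.5 + 2586.4×0.71
T = 6083.5 / 2688.7 = 2.26 °C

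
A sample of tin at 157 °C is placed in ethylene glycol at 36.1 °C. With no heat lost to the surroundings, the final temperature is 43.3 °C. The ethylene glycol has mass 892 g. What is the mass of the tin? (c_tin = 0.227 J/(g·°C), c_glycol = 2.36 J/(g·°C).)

|Q_tin| = |Q_glycol|:
m×0.227×(157 − 43.3) = 892×2.36×(43.3 − 36.1)
25.81 m = 15157  ⇒  m ≈ 587.3 g

m ≈ 587 g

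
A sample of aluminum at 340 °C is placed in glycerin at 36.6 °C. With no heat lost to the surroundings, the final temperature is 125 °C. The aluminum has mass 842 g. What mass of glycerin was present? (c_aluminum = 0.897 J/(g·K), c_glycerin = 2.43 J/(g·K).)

m ≈ 756 g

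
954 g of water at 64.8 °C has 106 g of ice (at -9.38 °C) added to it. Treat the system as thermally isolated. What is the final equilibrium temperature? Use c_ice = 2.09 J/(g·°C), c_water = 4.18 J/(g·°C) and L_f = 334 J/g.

Energy conservation, ΣQ = 0:
ice -9.38→0 °C: 106·2.09·9.38 = 2078; melt ice: 106·334 = 35404; warm the meltwater: 443.08 T; water: 3987.7(T − 64.8)
4430.8 T = 258404 − 37482 = 220922
T ≈ 49.86 °C (positive, so assuming full melt was valid).

T_f ≈ 49.9 °C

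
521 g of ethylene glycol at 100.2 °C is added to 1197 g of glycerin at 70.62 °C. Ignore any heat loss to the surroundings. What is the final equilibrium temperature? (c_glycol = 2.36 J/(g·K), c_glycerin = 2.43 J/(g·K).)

Let T be the final temperature. ΣQ_i = 0:
521×2.36×(T − 100.2) + 1197×2.43×(T − 70.62) = 0
(1229.6 + 2908.7) T = 1229.6×100.2 + 2908.7×70.62
T ≈ 79.41 °C

T_f ≈ 79.4 °C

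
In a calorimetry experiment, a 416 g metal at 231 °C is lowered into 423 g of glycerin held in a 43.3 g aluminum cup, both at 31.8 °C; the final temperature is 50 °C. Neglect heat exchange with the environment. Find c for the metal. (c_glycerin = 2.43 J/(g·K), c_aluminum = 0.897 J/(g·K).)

c ≈ 0.258 J/(g·K)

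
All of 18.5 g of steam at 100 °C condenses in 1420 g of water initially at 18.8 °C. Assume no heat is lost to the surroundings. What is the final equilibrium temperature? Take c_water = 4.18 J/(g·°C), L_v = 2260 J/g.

T_f ≈ 26.8 °C

Sum of m c ΔT and latent-heat terms is zero:
latent heat released on condensation: 18.5·2260 = 41810
  condensate cools 100→T: 18.5·4.18·(T − 100) = 77.33(T − 100)
  water warms: 1420·4.18·(T − 18.8) = 5935.6(T − 18.8)
6012.9 T = 41810 + 7733 + 111589 = 161132
T ≈ 26.80 °C (< 100 °C, so full condensation is consistent).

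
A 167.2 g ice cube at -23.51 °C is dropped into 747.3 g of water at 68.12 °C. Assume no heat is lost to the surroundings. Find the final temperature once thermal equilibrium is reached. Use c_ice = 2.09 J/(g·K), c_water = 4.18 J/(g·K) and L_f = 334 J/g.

T_f ≈ 38.9 °C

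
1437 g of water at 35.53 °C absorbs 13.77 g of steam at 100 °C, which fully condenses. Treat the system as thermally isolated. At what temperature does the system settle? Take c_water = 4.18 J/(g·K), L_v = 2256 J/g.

Let T be the final temperature. ΣQ_i = 0:
latent heat released on condensation: 13.77×2256 = 31065; condensate cools 100→T: 13.77×4.18×(T − 100) = 57.56(T − 100); original water: 6006.7(T − 35.53)
6064.2 T = 31065 + 5755.9 + 213417 = 250238
T ≈ 41.26 °C (< 100 °C, so full condensation is consistent).

T_f ≈ 41.3 °C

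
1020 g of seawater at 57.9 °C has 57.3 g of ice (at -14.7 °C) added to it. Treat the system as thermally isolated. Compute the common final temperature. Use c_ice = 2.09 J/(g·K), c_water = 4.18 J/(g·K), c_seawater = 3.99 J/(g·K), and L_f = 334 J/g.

T_f ≈ 49.8 °C

Let T be the final temperature. ΣQ_i = 0:
warm ice to 0 °C: 57.3·2.09·(0 − (-14.7)) = 1760.4; fusion: m_ice L_f = 57.3·334 = 19138; meltwater 0→T: 57.3·4.18·T = 239.51 T; seawater cools: 1020·3.99·(T − 57.9) = 4069.8(T − 57.9)
4309.3 T = 235641 − 20899 = 214743
T ≈ 49.83 °C. Since T > 0 °C, the all-ice-melts assumption holds.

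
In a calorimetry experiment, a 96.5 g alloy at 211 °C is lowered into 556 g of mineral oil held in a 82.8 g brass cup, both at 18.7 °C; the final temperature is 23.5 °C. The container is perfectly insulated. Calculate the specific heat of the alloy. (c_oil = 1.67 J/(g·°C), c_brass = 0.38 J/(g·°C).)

Energy conservation, ΣQ = 0:
96.5·c·(23.5 − 211) + 556·1.67·(23.5 − 18.7) + 82.8·0.38·(23.5 − 18.7) = 0
-18094 c = -4607.9
c = -4607.9/-18094 ≈ 0.2547 J/(g·°C)

c ≈ 0.255 J/(g·°C)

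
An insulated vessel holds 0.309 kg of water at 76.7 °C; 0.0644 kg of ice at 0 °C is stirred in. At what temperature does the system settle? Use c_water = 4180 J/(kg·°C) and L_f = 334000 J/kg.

T_f ≈ 49.7 °C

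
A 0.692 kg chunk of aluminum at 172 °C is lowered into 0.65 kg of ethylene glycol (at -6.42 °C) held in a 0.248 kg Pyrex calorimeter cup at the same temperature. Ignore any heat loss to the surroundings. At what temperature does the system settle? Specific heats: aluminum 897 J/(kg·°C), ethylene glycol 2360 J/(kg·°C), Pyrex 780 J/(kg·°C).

Heat gained plus heat lost sum to zero:
0.692·897·(T − 172) + 0.65·2360·(T − (-6.42)) + 0.248·780·(T − (-6.42)) = 0
620.72(T − 172) + 1534(T − (-6.42)) + 193.44(T − (-6.42)) = 0
(620.72 + 1534 + 193.44) T = 620.72·172 + 1534·(-6.42) + 193.44·(-6.42)
T ≈ 40.74 °C

T_f ≈ 40.7 °C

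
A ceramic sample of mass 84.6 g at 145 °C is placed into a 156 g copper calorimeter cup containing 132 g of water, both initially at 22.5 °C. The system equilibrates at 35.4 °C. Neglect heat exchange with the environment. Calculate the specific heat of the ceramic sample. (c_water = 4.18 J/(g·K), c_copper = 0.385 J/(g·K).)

Let T be the final temperature. ΣQ_i = 0:
84.6×c×(35.4 − 145) + 132×4.18×(35.4 − 22.5) + 156×0.385×(35.4 − 22.5) = 0
-9272.2 c = -7892.5
c = -7892.5/-9272.2 ≈ 0.8512 J/(g·K)

c ≈ 0.851 J/(g·K)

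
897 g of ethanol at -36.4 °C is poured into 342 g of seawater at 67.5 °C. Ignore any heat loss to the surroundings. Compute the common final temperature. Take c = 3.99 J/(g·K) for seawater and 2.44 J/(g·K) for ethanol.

T_f ≈ 3.5 °C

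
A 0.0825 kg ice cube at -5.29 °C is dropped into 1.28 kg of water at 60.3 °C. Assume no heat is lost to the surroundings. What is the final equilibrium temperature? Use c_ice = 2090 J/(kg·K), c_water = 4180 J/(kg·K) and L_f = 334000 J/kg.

T_f ≈ 51.7 °C

Conservation of energy gives ΣQ = 0:
warm ice to 0 °C: 0.0825×2090×(0 − (-5.29)) = 912.13
  latent heat to melt: 0.0825×334000 = 27555
  warm the meltwater: 344.85 T
  water cools: 1.28×4180×(T − 60.3) = 5350.4(T − 60.3)
5695.3 T = 322629 − 28467 = 294162
T ≈ 51.65 °C — above 0 °C, consistent with complete melting.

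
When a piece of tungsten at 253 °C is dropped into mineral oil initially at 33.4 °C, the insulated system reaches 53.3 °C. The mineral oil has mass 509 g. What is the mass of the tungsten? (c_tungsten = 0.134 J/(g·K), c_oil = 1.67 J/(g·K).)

Setting the total heat transfer to zero:
m·0.134·(53.3 − 253) + 509·1.67·(53.3 − 33.4) = 0
-26.76 m = -16916
m = -16916/-26.76 ≈ 632.1 g

m ≈ 632 g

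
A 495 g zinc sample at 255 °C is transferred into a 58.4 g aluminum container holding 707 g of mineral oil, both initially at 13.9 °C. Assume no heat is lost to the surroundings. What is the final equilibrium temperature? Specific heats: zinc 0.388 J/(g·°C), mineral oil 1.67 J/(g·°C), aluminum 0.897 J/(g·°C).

T_f ≈ 46.4 °C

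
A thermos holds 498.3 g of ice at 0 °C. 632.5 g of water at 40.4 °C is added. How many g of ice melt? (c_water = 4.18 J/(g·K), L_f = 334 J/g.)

Cooling the water to 0 °C releases 632.5×4.18×40.4 = 106812 J.
Fully melting the ice requires m_ice L_f = 498.3×334 = 166432 J.
Since 106812 < 166432 J, not all the ice melts; equilibrium is at 0 °C.
m_melted×334 = 106812  ⇒  m_melted ≈ 319.8 g.

m_melted ≈ 320 g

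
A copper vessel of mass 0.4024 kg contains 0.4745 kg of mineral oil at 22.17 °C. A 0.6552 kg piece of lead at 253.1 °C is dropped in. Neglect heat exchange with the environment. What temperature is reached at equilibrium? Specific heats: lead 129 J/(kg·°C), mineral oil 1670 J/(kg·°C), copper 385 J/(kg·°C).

T_f ≈ 41.1 °C

With ΣQ=0 the equilibrium temperature is the m·c-weighted mean:
T_f = (84.52*253.1 + 792.41*22.17 + 154.92*22.17) / (84.52 + 792.41 + 154.92)
    = 42395 / 1031.9 ≈ 41.09 °C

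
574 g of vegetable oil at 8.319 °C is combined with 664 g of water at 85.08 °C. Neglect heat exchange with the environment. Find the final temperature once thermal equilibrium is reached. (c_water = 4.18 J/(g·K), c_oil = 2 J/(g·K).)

Net heat exchanged in the isolated system is zero:
664*4.18*(T − 85.08) + 574*2*(T − 8.319) = 0
3923.5 T = 245691
T = 245691/3923.5 ≈ 62.62 °C

T_f ≈ 62.6 °C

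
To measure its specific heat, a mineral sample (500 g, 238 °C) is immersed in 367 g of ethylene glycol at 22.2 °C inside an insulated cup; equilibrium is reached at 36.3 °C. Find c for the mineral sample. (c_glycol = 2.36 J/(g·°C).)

Heat lost by the mineral sample = heat gained by the glycol:
500·c·(238 − 36.3) = 367·2.36·(36.3 − 22.2)
100850 c = 12212  ⇒  c ≈ 0.1211 J/(g·°C)

c ≈ 0.121 J/(g·°C)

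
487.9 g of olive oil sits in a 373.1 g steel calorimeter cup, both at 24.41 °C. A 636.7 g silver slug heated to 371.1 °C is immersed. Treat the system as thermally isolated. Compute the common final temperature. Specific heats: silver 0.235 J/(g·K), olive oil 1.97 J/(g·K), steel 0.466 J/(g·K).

Conservation of energy gives ΣQ = 0:
636.7*0.235*(T − 371.1) + 487.9*1.97*(T − 24.41) + 373.1*0.466*(T − 24.41) = 0
149.62(T − 371.1) + 961.16(T − 24.41) + 173.86(T − 24.41) = 0
1284.7 T = 83232
T = 83232/1284.7 ≈ 64.79 °C

T_f ≈ 64.8 °C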